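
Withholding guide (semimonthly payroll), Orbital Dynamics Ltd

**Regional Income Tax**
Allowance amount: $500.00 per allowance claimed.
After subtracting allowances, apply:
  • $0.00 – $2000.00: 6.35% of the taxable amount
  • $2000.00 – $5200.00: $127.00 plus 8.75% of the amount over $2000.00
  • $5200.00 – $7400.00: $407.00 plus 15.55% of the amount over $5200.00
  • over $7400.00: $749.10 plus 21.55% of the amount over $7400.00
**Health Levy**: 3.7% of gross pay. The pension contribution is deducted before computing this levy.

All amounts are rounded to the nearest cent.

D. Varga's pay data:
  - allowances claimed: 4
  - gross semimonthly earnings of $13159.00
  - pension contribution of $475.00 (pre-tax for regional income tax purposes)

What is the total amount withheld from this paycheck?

$1926.11

Regional Income Tax: taxable = $13159.00 − $475.00 − 4×$500.00 = $10684.00
  $749.10 + 21.55% × ($10684.00 − $7400.00) = $749.10 + 21.55% × $3284.00 = $1456.80
Health Levy: 3.7% × $12684.00 = $469.31
Total: $1456.80 + $469.31 = $1926.11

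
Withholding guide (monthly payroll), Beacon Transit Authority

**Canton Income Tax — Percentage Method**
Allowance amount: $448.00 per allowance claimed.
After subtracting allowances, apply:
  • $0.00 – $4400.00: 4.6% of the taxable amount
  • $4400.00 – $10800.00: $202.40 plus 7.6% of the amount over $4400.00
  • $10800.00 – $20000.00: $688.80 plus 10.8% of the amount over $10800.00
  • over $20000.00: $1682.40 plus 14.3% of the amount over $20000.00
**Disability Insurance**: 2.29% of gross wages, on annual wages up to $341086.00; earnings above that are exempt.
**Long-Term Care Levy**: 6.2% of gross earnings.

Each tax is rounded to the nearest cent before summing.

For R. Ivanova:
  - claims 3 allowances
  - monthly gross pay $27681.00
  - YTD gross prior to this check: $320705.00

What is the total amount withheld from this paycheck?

Canton Income Tax: taxable = $27681.00 − 3×$448.00 = $26337.00
  $1682.40 + 14.3% × ($26337.00 − $20000.00) = $1682.40 + 14.3% × $6337.00 = $2588.59
Disability Insurance: cap $341086.00 − YTD $320705.00 = $20381.00 subject; 2.29% × $20381.00 = $466.72
Long-Term Care Levy: 6.2% × $27681.00 = $1716.22
Total: $2588.59 + $466.72 + $1716.22 = $4771.53

$4771.53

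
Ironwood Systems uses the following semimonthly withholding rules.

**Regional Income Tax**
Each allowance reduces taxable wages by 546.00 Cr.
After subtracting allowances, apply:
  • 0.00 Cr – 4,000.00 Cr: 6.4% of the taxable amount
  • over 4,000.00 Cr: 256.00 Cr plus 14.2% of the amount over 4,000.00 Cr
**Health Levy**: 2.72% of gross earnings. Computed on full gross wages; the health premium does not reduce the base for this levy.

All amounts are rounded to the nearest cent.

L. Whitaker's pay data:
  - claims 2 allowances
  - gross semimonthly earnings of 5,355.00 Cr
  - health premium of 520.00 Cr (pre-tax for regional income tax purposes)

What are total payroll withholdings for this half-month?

385.21 Cr

Regional Income Tax: taxable = 5,355.00 Cr − 520.00 Cr − 2×546.00 Cr = 3,743.00 Cr
  6.4% × 3,743.00 Cr = 239.55 Cr
Health Levy: 2.72% × 5,355.00 Cr = 145.66 Cr
Total: 239.55 Cr + 145.66 Cr = 385.21 Cr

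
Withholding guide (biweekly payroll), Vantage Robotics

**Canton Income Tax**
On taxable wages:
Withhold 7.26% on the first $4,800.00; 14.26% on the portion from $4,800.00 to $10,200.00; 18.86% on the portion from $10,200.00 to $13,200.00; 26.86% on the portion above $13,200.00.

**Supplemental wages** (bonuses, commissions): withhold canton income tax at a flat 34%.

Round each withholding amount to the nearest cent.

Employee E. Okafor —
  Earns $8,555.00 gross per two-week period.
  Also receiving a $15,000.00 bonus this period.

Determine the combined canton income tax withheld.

$5,983.94

Canton Income Tax: taxable = $8,555.00
  $348.48 + 14.26% × ($8,555.00 − $4,800.00) = $348.48 + 14.26% × $3,755.00 = $883.94
Supplemental (34% flat on bonus): 34% × $15,000.00 = $5,100.00
Total canton income tax: $883.94 + $5,100.00 = $5,983.94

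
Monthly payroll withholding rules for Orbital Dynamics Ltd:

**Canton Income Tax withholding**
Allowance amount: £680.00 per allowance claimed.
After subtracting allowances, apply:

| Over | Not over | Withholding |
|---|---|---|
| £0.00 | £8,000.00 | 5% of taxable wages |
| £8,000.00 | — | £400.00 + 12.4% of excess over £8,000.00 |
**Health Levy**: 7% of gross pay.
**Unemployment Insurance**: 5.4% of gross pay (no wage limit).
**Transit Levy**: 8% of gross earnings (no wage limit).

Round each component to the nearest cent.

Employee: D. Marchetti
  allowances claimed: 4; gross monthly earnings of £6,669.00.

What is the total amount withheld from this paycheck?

Canton Income Tax: taxable = £6,669.00 − 4×£680.00 = £3,949.00
  5% × £3,949.00 = £197.45
Health Levy: 7% × £6,669.00 = £466.83
Unemployment Insurance: 5.4% × £6,669.00 = £360.13
Transit Levy: 8% × £6,669.00 = £533.52
Total: £197.45 + £466.83 + £360.13 + £533.52 = £1,557.93

£1,557.93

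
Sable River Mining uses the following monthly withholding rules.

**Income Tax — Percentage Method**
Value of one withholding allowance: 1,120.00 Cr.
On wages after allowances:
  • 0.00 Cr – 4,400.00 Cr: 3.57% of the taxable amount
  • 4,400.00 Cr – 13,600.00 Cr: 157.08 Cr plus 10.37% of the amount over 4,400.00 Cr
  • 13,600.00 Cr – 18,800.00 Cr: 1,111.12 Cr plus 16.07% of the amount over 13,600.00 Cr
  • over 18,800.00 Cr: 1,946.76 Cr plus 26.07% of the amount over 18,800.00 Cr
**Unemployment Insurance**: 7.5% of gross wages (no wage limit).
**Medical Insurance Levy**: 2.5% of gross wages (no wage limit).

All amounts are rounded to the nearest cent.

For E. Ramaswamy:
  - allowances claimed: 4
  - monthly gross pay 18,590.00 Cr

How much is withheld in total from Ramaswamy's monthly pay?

Income Tax: taxable = 18,590.00 Cr − 4×1,120.00 Cr = 14,110.00 Cr
  1,111.12 Cr + 16.07% × (14,110.00 Cr − 13,600.00 Cr) = 1,111.12 Cr + 16.07% × 510.00 Cr = 1,193.08 Cr
Unemployment Insurance: 7.5% × 18,590.00 Cr = 1,394.25 Cr
Medical Insurance Levy: 2.5% × 18,590.00 Cr = 464.75 Cr
Total: 1,193.08 Cr + 1,394.25 Cr + 464.75 Cr = 3,052.08 Cr

3,052.08 Cr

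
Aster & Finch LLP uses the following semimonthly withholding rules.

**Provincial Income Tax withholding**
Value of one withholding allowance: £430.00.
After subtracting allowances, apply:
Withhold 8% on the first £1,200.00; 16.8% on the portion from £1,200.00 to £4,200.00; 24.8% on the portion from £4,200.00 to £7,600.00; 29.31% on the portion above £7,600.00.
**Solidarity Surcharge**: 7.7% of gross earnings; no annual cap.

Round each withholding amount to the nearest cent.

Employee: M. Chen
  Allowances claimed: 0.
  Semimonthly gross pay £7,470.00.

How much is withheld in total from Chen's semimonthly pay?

Provincial Income Tax: taxable = £7,470.00
  £600.00 + 24.8% × (£7,470.00 − £4,200.00) = £600.00 + 24.8% × £3,270.00 = £1,410.96
Solidarity Surcharge: 7.7% × £7,470.00 = £575.19
Total: £1,410.96 + £575.19 = £1,986.15

£1,986.15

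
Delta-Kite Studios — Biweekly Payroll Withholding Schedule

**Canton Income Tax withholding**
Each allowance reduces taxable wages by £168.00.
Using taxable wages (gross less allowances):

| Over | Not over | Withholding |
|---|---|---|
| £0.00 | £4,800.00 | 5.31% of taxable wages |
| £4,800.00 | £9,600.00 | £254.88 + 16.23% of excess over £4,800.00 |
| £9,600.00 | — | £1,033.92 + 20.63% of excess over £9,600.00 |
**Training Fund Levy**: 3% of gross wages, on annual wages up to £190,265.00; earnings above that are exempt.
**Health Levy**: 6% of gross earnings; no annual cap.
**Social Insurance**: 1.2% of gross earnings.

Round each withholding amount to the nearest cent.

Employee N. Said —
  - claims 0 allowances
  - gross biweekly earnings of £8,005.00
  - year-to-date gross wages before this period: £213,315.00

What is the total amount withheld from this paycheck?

Canton Income Tax: taxable = £8,005.00
  £254.88 + 16.23% × (£8,005.00 − £4,800.00) = £254.88 + 16.23% × £3,205.00 = £775.05
Training Fund Levy: YTD £213,315.00 ≥ cap £190,265.00 → £0.00
Health Levy: 6% × £8,005.00 = £480.30
Social Insurance: 1.2% × £8,005.00 = £96.06
Total: £775.05 + £0.00 + £480.30 + £96.06 = £1,351.41

£1,351.41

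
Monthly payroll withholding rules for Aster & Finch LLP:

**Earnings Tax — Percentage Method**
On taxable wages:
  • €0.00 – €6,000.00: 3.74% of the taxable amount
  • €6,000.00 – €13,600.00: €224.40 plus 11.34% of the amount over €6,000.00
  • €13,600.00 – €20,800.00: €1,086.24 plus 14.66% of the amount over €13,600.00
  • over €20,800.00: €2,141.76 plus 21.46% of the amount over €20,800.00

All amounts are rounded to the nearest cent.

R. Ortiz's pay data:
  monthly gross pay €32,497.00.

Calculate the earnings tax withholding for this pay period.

€4,651.94

Earnings Tax: taxable = €32,497.00
  €2,141.76 + 21.46% × (€32,497.00 − €20,800.00) = €2,141.76 + 21.46% × €11,697.00 = €4,651.94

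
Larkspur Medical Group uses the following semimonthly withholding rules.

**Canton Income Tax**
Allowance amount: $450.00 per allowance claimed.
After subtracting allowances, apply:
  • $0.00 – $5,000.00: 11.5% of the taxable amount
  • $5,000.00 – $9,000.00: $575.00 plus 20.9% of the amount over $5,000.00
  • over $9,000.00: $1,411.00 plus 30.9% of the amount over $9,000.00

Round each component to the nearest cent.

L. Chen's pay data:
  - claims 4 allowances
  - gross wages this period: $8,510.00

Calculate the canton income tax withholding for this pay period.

$932.39

Canton Income Tax: taxable = $8,510.00 − 4×$450.00 = $6,710.00
  $575.00 + 20.9% × ($6,710.00 − $5,000.00) = $575.00 + 20.9% × $1,710.00 = $932.39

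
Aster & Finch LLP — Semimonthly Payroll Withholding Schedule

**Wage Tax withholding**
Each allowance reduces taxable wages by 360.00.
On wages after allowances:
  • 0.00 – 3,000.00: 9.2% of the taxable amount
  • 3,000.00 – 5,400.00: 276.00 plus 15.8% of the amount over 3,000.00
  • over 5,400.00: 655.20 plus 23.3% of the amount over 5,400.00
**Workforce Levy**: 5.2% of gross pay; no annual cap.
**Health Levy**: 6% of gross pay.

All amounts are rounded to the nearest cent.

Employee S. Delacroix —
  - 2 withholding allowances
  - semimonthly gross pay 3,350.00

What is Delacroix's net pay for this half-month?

2,732.84

Wage Tax: taxable = 3,350.00 − 2×360.00 = 2,630.00
  9.2% × 2,630.00 = 241.96
Workforce Levy: 5.2% × 3,350.00 = 174.20
Health Levy: 6% × 3,350.00 = 201.00
Total withheld: 241.96 + 174.20 + 201.00 = 617.16
Net pay: 3,350.00 − 617.16 = 2,732.84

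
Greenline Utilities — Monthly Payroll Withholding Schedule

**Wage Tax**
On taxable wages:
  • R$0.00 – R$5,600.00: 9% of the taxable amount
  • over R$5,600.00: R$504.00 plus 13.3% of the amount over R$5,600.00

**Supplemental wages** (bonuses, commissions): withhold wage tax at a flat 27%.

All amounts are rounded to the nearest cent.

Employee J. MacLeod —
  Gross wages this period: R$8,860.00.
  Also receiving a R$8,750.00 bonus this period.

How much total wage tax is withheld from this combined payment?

Wage Tax: taxable = R$8,860.00
  R$504.00 + 13.3% × (R$8,860.00 − R$5,600.00) = R$504.00 + 13.3% × R$3,260.00 = R$937.58
Supplemental (27% flat on bonus): 27% × R$8,750.00 = R$2,362.50
Total wage tax: R$937.58 + R$2,362.50 = R$3,300.08

R$3,300.08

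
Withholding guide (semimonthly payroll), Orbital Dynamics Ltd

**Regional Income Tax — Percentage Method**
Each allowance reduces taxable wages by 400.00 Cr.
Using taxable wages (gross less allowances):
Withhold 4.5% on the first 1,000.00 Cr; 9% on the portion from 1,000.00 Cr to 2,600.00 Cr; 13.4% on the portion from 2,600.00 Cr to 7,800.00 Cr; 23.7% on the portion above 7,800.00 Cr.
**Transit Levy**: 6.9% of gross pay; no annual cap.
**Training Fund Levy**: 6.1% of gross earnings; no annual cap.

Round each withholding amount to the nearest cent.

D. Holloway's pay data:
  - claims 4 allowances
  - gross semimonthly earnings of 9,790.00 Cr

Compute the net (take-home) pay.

7,539.07 Cr

Regional Income Tax: taxable = 9,790.00 Cr − 4×400.00 Cr = 8,190.00 Cr
  885.80 Cr + 23.7% × (8,190.00 Cr − 7,800.00 Cr) = 885.80 Cr + 23.7% × 390.00 Cr = 978.23 Cr
Transit Levy: 6.9% × 9,790.00 Cr = 675.51 Cr
Training Fund Levy: 6.1% × 9,790.00 Cr = 597.19 Cr
Total withheld: 978.23 Cr + 675.51 Cr + 597.19 Cr = 2,250.93 Cr
Net pay: 9,790.00 Cr − 2,250.93 Cr = 7,539.07 Cr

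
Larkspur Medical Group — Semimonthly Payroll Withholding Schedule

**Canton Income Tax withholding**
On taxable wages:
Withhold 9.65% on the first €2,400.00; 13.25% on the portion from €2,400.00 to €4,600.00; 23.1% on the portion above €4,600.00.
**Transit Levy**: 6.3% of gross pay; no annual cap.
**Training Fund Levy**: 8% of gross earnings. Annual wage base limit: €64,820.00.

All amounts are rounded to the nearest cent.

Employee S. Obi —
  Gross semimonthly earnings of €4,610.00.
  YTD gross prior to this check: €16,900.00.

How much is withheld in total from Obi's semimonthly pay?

€1,184.64

Canton Income Tax: taxable = €4,610.00
  €523.10 + 23.1% × (€4,610.00 − €4,600.00) = €523.10 + 23.1% × €10.00 = €525.41
Transit Levy: 6.3% × €4,610.00 = €290.43
Training Fund Levy: 8% × €4,610.00 = €368.80
Total: €525.41 + €290.43 + €368.80 = €1,184.64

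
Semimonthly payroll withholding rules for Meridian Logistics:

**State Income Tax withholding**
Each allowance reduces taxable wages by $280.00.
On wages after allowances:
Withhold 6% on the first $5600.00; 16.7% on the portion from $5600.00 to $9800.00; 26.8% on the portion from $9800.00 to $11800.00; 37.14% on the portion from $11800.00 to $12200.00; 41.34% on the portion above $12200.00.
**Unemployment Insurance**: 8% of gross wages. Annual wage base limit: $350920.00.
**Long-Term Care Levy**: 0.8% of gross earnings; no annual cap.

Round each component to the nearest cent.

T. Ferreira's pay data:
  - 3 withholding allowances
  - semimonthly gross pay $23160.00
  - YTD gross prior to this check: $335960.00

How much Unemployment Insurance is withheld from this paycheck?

Unemployment Insurance: cap $350920.00 − YTD $335960.00 = $14960.00 subject; 8% × $14960.00 = $1196.80

$1196.80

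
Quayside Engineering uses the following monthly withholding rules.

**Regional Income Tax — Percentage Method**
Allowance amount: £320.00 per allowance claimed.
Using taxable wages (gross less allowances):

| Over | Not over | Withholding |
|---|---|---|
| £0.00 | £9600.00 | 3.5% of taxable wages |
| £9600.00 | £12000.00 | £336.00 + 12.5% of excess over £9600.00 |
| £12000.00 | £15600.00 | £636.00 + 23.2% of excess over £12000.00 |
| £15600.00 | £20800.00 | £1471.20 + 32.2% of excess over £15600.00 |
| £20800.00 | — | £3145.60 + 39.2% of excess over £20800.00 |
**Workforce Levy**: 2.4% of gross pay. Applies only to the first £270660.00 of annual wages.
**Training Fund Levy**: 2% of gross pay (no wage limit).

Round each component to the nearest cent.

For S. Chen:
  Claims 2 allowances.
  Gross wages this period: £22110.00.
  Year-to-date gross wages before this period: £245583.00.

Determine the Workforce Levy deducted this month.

Workforce Levy: 2.4% × £22110.00 = £530.64

£530.64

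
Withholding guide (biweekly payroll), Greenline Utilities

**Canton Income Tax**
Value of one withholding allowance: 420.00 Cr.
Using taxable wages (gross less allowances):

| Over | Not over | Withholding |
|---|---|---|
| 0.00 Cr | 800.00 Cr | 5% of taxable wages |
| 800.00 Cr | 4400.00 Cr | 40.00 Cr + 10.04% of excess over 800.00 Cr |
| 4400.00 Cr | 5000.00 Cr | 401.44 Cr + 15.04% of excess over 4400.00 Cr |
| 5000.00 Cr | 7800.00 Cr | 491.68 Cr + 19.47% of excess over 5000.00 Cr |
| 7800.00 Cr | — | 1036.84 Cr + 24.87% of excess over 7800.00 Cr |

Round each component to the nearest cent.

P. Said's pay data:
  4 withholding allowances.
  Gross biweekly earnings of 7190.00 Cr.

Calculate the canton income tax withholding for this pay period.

590.98 Cr

Canton Income Tax: taxable = 7190.00 Cr − 4×420.00 Cr = 5510.00 Cr
  491.68 Cr + 19.47% × (5510.00 Cr − 5000.00 Cr) = 491.68 Cr + 19.47% × 510.00 Cr = 590.98 Cr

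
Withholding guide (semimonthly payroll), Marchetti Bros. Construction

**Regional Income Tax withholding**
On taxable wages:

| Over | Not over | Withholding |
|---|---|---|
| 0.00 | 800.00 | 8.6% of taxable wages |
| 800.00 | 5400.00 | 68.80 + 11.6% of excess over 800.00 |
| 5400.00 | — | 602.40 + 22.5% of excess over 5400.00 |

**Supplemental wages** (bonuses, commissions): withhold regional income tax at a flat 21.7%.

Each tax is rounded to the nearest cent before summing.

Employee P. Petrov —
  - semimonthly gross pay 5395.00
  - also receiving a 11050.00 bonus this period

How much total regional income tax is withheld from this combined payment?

Regional Income Tax: taxable = 5395.00
  68.80 + 11.6% × (5395.00 − 800.00) = 68.80 + 11.6% × 4595.00 = 601.82
Supplemental (21.7% flat on bonus): 21.7% × 11050.00 = 2397.85
Total regional income tax: 601.82 + 2397.85 = 2999.67

2999.67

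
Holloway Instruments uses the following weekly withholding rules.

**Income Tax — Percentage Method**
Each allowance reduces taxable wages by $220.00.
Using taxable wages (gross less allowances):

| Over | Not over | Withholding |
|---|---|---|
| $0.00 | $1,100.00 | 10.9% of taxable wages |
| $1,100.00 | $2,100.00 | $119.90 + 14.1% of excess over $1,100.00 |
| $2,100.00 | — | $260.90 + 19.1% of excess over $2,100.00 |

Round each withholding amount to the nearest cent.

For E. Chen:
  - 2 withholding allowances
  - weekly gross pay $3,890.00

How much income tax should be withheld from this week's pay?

$518.75

Income Tax: taxable = $3,890.00 − 2×$220.00 = $3,450.00
  $260.90 + 19.1% × ($3,450.00 − $2,100.00) = $260.90 + 19.1% × $1,350.00 = $518.75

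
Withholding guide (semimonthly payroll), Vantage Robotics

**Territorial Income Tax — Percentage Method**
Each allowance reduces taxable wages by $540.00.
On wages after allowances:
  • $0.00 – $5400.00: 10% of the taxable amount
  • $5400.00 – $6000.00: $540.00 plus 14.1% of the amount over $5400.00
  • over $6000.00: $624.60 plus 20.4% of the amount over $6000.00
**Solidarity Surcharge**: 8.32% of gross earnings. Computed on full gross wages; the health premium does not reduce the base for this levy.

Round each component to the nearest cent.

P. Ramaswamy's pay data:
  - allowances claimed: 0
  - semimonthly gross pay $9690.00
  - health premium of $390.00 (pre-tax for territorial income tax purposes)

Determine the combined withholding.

$2104.01

Territorial Income Tax: taxable = $9690.00 − $390.00 = $9300.00
  $624.60 + 20.4% × ($9300.00 − $6000.00) = $624.60 + 20.4% × $3300.00 = $1297.80
Solidarity Surcharge: 8.32% × $9690.00 = $806.21
Total: $1297.80 + $806.21 = $2104.01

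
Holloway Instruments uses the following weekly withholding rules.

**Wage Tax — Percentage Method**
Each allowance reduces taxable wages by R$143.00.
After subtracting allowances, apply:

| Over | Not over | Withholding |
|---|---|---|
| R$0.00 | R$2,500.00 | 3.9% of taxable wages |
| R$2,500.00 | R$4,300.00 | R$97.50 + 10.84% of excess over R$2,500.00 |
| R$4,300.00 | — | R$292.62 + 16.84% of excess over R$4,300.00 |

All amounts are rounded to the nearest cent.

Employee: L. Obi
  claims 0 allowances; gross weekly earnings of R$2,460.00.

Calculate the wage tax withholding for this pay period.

R$95.94

Wage Tax: taxable = R$2,460.00
  3.9% × R$2,460.00 = R$95.94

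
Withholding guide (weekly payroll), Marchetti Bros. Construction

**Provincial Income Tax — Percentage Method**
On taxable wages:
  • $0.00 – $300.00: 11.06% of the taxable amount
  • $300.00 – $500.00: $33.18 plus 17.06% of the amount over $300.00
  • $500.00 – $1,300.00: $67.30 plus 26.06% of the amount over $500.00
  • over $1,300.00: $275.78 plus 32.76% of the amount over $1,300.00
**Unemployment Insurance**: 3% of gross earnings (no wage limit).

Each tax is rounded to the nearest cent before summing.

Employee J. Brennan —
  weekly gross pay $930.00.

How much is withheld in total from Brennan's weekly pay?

$207.26

Provincial Income Tax: taxable = $930.00
  $67.30 + 26.06% × ($930.00 − $500.00) = $67.30 + 26.06% × $430.00 = $179.36
Unemployment Insurance: 3% × $930.00 = $27.90
Total: $179.36 + $27.90 = $207.26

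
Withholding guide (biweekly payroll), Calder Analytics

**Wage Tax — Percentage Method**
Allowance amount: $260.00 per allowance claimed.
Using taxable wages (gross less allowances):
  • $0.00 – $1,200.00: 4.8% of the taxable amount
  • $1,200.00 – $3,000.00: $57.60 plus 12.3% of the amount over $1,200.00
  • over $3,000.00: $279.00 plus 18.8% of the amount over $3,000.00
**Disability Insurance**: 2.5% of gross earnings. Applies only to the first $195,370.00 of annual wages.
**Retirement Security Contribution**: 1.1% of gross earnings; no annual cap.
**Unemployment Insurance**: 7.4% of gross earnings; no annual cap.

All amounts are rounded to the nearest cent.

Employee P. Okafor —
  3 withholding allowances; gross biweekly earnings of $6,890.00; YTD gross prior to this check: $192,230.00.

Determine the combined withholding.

$1,527.83

Wage Tax: taxable = $6,890.00 − 3×$260.00 = $6,110.00
  $279.00 + 18.8% × ($6,110.00 − $3,000.00) = $279.00 + 18.8% × $3,110.00 = $863.68
Disability Insurance: cap $195,370.00 − YTD $192,230.00 = $3,140.00 subject; 2.5% × $3,140.00 = $78.50
Retirement Security Contribution: 1.1% × $6,890.00 = $75.79
Unemployment Insurance: 7.4% × $6,890.00 = $509.86
Total: $863.68 + $78.50 + $75.79 + $509.86 = $1,527.83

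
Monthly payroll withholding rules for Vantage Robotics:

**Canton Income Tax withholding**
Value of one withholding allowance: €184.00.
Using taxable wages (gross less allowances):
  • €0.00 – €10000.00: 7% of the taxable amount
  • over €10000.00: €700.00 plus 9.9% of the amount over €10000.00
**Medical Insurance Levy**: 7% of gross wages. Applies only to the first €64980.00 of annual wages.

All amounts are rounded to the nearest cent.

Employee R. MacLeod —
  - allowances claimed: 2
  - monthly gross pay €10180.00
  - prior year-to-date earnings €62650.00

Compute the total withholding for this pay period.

Canton Income Tax: taxable = €10180.00 − 2×€184.00 = €9812.00
  7% × €9812.00 = €686.84
Medical Insurance Levy: cap €64980.00 − YTD €62650.00 = €2330.00 subject; 7% × €2330.00 = €163.10
Total: €686.84 + €163.10 = €849.94

€849.94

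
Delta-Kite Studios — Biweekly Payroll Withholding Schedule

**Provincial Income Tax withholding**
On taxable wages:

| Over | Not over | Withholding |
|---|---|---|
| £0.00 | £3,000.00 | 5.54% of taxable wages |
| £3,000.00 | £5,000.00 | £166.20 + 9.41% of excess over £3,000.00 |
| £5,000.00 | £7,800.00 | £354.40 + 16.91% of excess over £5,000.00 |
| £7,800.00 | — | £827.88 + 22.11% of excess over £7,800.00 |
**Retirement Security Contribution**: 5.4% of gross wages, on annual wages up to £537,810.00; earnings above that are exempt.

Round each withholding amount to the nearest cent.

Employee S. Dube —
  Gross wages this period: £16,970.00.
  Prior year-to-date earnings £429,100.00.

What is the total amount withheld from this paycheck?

Provincial Income Tax: taxable = £16,970.00
  £827.88 + 22.11% × (£16,970.00 − £7,800.00) = £827.88 + 22.11% × £9,170.00 = £2,855.37
Retirement Security Contribution: 5.4% × £16,970.00 = £916.38
Total: £2,855.37 + £916.38 = £3,771.75

£3,771.75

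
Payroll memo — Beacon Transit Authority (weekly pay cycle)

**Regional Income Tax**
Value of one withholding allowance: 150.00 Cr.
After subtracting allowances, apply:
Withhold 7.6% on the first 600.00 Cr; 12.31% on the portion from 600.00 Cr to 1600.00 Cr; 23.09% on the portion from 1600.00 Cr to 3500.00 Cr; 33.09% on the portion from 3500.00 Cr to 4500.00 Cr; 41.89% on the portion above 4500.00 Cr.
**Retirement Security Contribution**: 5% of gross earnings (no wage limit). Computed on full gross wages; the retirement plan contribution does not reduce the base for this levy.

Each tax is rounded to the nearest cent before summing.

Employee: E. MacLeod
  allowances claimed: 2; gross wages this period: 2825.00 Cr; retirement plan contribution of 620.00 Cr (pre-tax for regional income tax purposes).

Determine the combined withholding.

Regional Income Tax: taxable = 2825.00 Cr − 620.00 Cr − 2×150.00 Cr = 1905.00 Cr
  168.70 Cr + 23.09% × (1905.00 Cr − 1600.00 Cr) = 168.70 Cr + 23.09% × 305.00 Cr = 239.12 Cr
Retirement Security Contribution: 5% × 2825.00 Cr = 141.25 Cr
Total: 239.12 Cr + 141.25 Cr = 380.37 Cr

380.37 Cr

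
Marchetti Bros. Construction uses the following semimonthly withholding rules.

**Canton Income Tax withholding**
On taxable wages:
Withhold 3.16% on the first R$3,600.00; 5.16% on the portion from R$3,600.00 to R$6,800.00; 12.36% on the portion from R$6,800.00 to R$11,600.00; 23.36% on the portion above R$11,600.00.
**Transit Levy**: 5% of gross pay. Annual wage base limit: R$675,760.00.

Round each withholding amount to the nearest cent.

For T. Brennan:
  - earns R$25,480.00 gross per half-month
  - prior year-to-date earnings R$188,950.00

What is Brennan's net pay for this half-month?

Canton Income Tax: taxable = R$25,480.00
  R$872.16 + 23.36% × (R$25,480.00 − R$11,600.00) = R$872.16 + 23.36% × R$13,880.00 = R$4,114.53
Transit Levy: 5% × R$25,480.00 = R$1,274.00
Total withheld: R$4,114.53 + R$1,274.00 = R$5,388.53
Net pay: R$25,480.00 − R$5,388.53 = R$20,091.47

R$20,091.47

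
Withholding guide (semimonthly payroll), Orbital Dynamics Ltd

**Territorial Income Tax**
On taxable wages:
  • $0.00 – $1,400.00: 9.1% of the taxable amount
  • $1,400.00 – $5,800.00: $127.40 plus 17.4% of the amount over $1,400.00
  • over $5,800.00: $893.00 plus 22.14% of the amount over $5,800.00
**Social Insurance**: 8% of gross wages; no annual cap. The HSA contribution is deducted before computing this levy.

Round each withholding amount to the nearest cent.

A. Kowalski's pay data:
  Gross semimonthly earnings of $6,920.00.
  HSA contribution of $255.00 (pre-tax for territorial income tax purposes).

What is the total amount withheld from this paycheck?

$1,617.71

Territorial Income Tax: taxable = $6,920.00 − $255.00 = $6,665.00
  $893.00 + 22.14% × ($6,665.00 − $5,800.00) = $893.00 + 22.14% × $865.00 = $1,084.51
Social Insurance: 8% × $6,665.00 = $533.20
Total: $1,084.51 + $533.20 = $1,617.71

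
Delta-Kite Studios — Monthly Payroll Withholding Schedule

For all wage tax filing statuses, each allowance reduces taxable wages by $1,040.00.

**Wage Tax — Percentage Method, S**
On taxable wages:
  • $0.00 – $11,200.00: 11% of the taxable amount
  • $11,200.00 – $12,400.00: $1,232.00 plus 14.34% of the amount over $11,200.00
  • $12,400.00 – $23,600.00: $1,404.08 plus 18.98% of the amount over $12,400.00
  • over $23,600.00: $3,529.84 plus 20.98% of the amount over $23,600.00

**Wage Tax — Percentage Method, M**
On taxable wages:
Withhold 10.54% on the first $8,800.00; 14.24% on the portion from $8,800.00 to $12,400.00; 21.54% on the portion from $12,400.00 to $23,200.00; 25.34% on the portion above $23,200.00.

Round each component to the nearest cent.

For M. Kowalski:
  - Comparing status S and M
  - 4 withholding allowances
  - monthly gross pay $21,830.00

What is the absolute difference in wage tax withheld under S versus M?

$170.99

Wage Tax (S): taxable = $21,830.00 − 4×$1,040.00 = $17,670.00
  $1,404.08 + 18.98% × ($17,670.00 − $12,400.00) = $1,404.08 + 18.98% × $5,270.00 = $2,404.33
Wage Tax (M): taxable = $21,830.00 − 4×$1,040.00 = $17,670.00
  $1,440.16 + 21.54% × ($17,670.00 − $12,400.00) = $1,440.16 + 21.54% × $5,270.00 = $2,575.32
Difference: |$2,404.33 − $2,575.32| = $170.99 (higher under M)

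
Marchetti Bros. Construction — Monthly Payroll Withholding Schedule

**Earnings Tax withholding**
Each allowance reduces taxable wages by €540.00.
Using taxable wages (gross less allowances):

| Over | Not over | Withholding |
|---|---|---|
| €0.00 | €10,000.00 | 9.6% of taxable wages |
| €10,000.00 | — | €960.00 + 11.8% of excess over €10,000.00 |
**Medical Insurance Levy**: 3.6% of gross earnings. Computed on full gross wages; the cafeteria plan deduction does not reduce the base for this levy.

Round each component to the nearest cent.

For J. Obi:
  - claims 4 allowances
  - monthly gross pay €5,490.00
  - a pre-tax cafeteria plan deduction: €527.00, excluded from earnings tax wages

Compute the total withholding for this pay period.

Earnings Tax: taxable = €5,490.00 − €527.00 − 4×€540.00 = €2,803.00
  9.6% × €2,803.00 = €269.09
Medical Insurance Levy: 3.6% × €5,490.00 = €197.64
Total: €269.09 + €197.64 = €466.73

€466.73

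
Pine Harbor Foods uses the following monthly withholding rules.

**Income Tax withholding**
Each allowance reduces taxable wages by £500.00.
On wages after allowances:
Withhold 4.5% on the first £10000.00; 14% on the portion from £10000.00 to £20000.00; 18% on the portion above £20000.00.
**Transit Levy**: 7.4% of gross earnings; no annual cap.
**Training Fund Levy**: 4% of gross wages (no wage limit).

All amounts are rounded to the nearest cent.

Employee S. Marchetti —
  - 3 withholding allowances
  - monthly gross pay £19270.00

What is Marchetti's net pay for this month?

Income Tax: taxable = £19270.00 − 3×£500.00 = £17770.00
  £450.00 + 14% × (£17770.00 − £10000.00) = £450.00 + 14% × £7770.00 = £1537.80
Transit Levy: 7.4% × £19270.00 = £1425.98
Training Fund Levy: 4% × £19270.00 = £770.80
Total withheld: £1537.80 + £1425.98 + £770.80 = £3734.58
Net pay: £19270.00 − £3734.58 = £15535.42

£15535.42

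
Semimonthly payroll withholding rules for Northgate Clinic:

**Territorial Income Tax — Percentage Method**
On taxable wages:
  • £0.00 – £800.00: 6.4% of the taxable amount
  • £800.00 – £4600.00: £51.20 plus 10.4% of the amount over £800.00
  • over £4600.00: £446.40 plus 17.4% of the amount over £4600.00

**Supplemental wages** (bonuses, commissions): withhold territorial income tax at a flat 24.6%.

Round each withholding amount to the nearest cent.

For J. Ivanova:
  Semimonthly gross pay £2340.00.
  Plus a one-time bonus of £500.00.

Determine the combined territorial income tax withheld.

Territorial Income Tax: taxable = £2340.00
  £51.20 + 10.4% × (£2340.00 − £800.00) = £51.20 + 10.4% × £1540.00 = £211.36
Supplemental (24.6% flat on bonus): 24.6% × £500.00 = £123.00
Total territorial income tax: £211.36 + £123.00 = £334.36

£334.36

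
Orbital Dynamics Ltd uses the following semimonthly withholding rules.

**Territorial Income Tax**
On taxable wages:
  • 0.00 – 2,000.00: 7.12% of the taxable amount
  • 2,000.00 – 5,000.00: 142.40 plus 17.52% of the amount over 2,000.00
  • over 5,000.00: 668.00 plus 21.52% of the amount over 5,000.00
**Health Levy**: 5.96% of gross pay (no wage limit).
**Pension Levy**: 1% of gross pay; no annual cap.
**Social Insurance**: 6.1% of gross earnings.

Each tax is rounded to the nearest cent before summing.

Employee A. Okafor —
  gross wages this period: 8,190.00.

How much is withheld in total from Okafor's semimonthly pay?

2,424.10

Territorial Income Tax: taxable = 8,190.00
  668.00 + 21.52% × (8,190.00 − 5,000.00) = 668.00 + 21.52% × 3,190.00 = 1,354.49
Health Levy: 5.96% × 8,190.00 = 488.12
Pension Levy: 1% × 8,190.00 = 81.90
Social Insurance: 6.1% × 8,190.00 = 499.59
Total: 1,354.49 + 488.12 + 81.90 + 499.59 = 2,424.10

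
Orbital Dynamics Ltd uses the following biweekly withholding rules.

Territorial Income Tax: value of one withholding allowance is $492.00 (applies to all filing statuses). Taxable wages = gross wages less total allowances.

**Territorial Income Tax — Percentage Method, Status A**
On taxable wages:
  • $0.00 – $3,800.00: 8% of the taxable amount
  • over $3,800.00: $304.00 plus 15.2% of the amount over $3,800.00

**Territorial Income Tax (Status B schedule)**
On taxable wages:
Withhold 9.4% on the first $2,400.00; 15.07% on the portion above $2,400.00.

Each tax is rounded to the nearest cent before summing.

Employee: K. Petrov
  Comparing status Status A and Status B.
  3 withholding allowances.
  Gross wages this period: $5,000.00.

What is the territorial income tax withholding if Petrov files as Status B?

$394.99

Territorial Income Tax (Status B): taxable = $5,000.00 − 3×$492.00 = $3,524.00
  $225.60 + 15.07% × ($3,524.00 − $2,400.00) = $225.60 + 15.07% × $1,124.00 = $394.99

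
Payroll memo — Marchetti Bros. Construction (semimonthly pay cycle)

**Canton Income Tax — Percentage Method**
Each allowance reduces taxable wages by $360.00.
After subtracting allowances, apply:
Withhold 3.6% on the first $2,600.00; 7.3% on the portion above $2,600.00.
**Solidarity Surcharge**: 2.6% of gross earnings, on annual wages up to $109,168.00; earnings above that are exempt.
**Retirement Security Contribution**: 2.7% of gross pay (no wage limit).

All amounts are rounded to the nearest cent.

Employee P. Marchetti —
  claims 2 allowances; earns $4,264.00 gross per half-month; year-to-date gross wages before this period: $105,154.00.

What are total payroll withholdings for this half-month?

$382.00

Canton Income Tax: taxable = $4,264.00 − 2×$360.00 = $3,544.00
  $93.60 + 7.3% × ($3,544.00 − $2,600.00) = $93.60 + 7.3% × $944.00 = $162.51
Solidarity Surcharge: cap $109,168.00 − YTD $105,154.00 = $4,014.00 subject; 2.6% × $4,014.00 = $104.36
Retirement Security Contribution: 2.7% × $4,264.00 = $115.13
Total: $162.51 + $104.36 + $115.13 = $382.00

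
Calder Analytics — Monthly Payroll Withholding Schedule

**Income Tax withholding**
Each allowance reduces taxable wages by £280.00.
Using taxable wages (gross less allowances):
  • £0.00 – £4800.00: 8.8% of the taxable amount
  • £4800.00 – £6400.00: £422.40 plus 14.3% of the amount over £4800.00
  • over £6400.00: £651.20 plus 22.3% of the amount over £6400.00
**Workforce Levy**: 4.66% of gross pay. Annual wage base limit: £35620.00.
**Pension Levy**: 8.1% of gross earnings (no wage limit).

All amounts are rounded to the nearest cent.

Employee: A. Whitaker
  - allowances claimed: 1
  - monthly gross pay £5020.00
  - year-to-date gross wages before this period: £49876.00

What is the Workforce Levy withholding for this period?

£0.00

Workforce Levy: YTD £49876.00 ≥ cap £35620.00 → £0.00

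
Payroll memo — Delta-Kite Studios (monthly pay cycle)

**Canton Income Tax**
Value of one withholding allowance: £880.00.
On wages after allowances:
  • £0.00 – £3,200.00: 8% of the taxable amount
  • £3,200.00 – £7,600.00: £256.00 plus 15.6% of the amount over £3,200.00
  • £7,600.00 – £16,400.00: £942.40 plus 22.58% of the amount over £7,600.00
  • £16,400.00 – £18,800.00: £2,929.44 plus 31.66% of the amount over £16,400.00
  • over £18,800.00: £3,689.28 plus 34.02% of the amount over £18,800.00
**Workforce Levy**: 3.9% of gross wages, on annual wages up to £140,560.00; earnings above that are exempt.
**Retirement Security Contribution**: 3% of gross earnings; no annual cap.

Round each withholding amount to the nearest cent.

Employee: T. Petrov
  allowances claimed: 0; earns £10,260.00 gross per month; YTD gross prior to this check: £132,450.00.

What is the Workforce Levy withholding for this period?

Workforce Levy: cap £140,560.00 − YTD £132,450.00 = £8,110.00 subject; 3.9% × £8,110.00 = £316.29

£316.29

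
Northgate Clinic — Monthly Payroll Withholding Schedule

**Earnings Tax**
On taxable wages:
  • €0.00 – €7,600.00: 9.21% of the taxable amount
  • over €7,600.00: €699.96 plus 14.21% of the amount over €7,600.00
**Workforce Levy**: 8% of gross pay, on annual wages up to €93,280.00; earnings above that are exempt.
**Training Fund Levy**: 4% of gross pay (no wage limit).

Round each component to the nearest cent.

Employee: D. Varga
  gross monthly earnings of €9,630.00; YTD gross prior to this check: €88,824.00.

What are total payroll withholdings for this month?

Earnings Tax: taxable = €9,630.00
  €699.96 + 14.21% × (€9,630.00 − €7,600.00) = €699.96 + 14.21% × €2,030.00 = €988.42
Workforce Levy: cap €93,280.00 − YTD €88,824.00 = €4,456.00 subject; 8% × €4,456.00 = €356.48
Training Fund Levy: 4% × €9,630.00 = €385.20
Total: €988.42 + €356.48 + €385.20 = €1,730.10

€1,730.10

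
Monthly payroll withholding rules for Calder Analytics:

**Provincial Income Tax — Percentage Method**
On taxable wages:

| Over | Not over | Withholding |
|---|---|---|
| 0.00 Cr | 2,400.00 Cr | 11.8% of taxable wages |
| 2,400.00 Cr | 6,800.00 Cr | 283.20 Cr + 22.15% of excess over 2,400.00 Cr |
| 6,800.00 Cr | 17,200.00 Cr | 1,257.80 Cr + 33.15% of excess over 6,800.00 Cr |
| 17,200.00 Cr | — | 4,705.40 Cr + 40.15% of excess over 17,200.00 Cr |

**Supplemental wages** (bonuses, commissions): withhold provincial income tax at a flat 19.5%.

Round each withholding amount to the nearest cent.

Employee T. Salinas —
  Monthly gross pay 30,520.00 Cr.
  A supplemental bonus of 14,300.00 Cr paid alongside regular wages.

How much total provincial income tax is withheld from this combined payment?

Provincial Income Tax: taxable = 30,520.00 Cr
  4,705.40 Cr + 40.15% × (30,520.00 Cr − 17,200.00 Cr) = 4,705.40 Cr + 40.15% × 13,320.00 Cr = 10,053.38 Cr
Supplemental (19.5% flat on bonus): 19.5% × 14,300.00 Cr = 2,788.50 Cr
Total provincial income tax: 10,053.38 Cr + 2,788.50 Cr = 12,841.88 Cr

12,841.88 Cr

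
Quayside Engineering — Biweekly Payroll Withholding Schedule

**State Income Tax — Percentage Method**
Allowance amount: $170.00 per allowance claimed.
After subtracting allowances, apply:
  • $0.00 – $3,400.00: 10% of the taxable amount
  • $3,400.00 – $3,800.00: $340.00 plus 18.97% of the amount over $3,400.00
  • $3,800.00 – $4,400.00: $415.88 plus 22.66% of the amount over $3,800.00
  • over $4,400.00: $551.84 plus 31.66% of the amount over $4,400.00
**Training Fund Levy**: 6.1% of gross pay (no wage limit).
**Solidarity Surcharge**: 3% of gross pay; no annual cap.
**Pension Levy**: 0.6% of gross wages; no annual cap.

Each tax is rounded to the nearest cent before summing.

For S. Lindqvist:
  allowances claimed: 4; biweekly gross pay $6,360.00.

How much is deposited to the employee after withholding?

State Income Tax: taxable = $6,360.00 − 4×$170.00 = $5,680.00
  $551.84 + 31.66% × ($5,680.00 − $4,400.00) = $551.84 + 31.66% × $1,280.00 = $957.09
Training Fund Levy: 6.1% × $6,360.00 = $387.96
Solidarity Surcharge: 3% × $6,360.00 = $190.80
Pension Levy: 0.6% × $6,360.00 = $38.16
Total withheld: $957.09 + $387.96 + $190.80 + $38.16 = $1,574.01
Net pay: $6,360.00 − $1,574.01 = $4,785.99

$4,785.99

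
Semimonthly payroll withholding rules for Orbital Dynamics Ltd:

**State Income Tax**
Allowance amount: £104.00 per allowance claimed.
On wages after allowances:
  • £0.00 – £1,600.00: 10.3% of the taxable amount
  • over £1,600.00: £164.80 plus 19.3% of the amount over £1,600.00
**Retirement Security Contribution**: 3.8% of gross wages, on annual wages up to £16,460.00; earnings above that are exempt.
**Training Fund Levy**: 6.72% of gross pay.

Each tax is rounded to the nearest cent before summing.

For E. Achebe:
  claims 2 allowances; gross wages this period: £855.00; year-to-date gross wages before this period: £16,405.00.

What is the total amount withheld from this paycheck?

State Income Tax: taxable = £855.00 − 2×£104.00 = £647.00
  10.3% × £647.00 = £66.64
Retirement Security Contribution: cap £16,460.00 − YTD £16,405.00 = £55.00 subject; 3.8% × £55.00 = £2.09
Training Fund Levy: 6.72% × £855.00 = £57.46
Total: £66.64 + £2.09 + £57.46 = £126.19

£126.19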